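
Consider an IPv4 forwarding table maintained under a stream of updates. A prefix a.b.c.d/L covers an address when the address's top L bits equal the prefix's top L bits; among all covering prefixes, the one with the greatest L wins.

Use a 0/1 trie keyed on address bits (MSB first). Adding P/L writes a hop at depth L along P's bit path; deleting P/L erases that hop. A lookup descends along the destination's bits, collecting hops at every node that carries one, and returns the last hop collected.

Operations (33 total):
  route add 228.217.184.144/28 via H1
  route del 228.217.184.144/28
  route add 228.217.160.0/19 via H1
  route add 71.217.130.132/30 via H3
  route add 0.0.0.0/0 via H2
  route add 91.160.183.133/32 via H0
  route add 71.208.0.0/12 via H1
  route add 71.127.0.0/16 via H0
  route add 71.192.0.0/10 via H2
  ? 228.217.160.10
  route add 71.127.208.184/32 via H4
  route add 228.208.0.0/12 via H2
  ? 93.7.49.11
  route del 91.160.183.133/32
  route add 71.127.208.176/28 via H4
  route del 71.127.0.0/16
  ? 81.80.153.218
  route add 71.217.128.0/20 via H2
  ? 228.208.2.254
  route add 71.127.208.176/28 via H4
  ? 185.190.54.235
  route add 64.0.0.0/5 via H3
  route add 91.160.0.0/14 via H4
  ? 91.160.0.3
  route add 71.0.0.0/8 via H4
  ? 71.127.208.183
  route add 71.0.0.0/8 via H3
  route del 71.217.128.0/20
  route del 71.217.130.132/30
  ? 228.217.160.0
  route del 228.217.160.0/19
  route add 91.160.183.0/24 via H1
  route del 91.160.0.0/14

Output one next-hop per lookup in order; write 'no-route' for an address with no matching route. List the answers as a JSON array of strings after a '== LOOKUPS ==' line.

Process each operation:
  + 228.217.184.144/28 (H1) depth=28
  del 228.217.184.144/28 (clear depth 28)
  + 228.217.160.0/19 (H1) depth=19
  + 71.217.130.132/30 (H3) depth=30
  + 0.0.0.0/0 (H2) depth=0
  + 91.160.183.133/32 (H0) depth=32
  + 71.208.0.0/12 (H1) depth=12
  + 71.127.0.0/16 (H0) depth=16
  + 71.192.0.0/10 (H2) depth=10
  Q 228.217.160.10: descend 1110010011011001101 ; hops seen [H2,H1] ; pick H1
  + 71.127.208.184/32 (H4) depth=32
  + 228.208.0.0/12 (H2) depth=12
  Q 93.7.49.11: descend 01011 ; hops seen [H2] ; pick H2
  del 91.160.183.133/32 (clear depth 32)
  + 71.127.208.176/28 (H4) depth=28
  del 71.127.0.0/16 (clear depth 16)
  Q 81.80.153.218: descend 0101 ; hops seen [H2] ; pick H2
  + 71.217.128.0/20 (H2) depth=20
  Q 228.208.2.254: descend 111001001101 ; hops seen [H2,H2] ; pick H2
  + 71.127.208.176/28 (H4) depth=28
  Q 185.190.54.235: descend 1 ; hops seen [H2] ; pick H2
  + 64.0.0.0/5 (H3) depth=5
  + 91.160.0.0/14 (H4) depth=14
  Q 91.160.0.3: descend 0101101110100000 ; hops seen [H2,H4] ; pick H4
  + 71.0.0.0/8 (H4) depth=8
  Q 71.127.208.183: descend 0100011101111111110100001011 ; hops seen [H2,H3,H4,H4] ; pick H4
  + 71.0.0.0/8 (H3) depth=8
  del 71.217.128.0/20 (clear depth 20)
  del 71.217.130.132/30 (clear depth 30)
  Q 228.217.160.0: descend 1110010011011001101 ; hops seen [H2,H2,H1] ; pick H1
  del 228.217.160.0/19 (clear depth 19)
  + 91.160.183.0/24 (H1) depth=24
  del 91.160.0.0/14 (clear depth 14)

== LOOKUPS ==
["H1","H2","H2","H2","H2","H4","H4","H1"]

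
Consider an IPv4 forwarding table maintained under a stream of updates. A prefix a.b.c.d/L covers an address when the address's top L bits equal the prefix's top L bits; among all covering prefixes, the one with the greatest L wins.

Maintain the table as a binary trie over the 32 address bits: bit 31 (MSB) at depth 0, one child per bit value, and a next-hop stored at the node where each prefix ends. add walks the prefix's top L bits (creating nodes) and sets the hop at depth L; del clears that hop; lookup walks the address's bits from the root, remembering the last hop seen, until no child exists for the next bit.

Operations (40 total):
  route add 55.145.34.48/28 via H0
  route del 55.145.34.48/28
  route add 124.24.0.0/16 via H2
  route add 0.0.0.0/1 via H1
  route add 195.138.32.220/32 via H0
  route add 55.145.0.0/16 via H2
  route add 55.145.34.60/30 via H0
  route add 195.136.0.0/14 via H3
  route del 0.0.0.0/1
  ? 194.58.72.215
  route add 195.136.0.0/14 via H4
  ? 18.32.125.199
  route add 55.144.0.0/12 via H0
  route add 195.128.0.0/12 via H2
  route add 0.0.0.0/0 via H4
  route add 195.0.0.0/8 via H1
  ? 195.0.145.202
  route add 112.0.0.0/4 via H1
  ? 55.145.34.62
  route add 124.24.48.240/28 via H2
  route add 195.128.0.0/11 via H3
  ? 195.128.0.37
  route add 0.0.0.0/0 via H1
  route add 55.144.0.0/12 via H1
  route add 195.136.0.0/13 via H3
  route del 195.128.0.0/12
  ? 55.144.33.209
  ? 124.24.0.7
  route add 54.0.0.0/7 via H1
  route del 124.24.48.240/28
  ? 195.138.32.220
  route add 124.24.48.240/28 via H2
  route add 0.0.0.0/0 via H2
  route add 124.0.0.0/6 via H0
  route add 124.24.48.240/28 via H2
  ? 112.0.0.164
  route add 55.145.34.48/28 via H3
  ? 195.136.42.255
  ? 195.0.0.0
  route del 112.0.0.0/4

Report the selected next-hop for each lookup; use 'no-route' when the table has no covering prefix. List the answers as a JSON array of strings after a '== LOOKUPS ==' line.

Process each operation:
  + 55.145.34.48/28 (H0) depth=28
  del 55.145.34.48/28 (clear depth 28)
  + 124.24.0.0/16 (H2) depth=16
  + 0.0.0.0/1 (H1) depth=1
  + 195.138.32.220/32 (H0) depth=32
  + 55.145.0.0/16 (H2) depth=16
  + 55.145.34.60/30 (H0) depth=30
  + 195.136.0.0/14 (H3) depth=14
  del 0.0.0.0/1 (clear depth 1)
  ? 194.58.72.215  path d0:-→d1:-→d2:-→d3:-→d4:-→d5:-→d6:-→d7:-  best=no-route
  + 195.136.0.0/14 (H4) depth=14
  ? 18.32.125.199  path d0:-→d1:-→d2:-  best=no-route
  + 55.144.0.0/12 (H0) depth=12
  + 195.128.0.0/12 (H2) depth=12
  + 0.0.0.0/0 (H4) depth=0
  + 195.0.0.0/8 (H1) depth=8
  ? 195.0.145.202  path d0:H4→d1:-→d2:-→d3:-→d4:-→d5:-→d6:-→d7:-→d8:H1  best=H1
  + 112.0.0.0/4 (H1) depth=4
  ? 55.145.34.62  path d0:H4→d1:-→d2:-→d3:-→d4:-→d5:-→d6:-→d7:-→d8:-→d9:-→d10:-→d11:-→d12:H0→d13:-→d14:-→d15:-→d16:H2→d17:-→d18:-→d19:-→d20:-→d21:-→d22:-→d23:-→d24:-→d25:-→d26:-→d27:-→d28:-→d29:-→d30:H0  best=H0
  + 124.24.48.240/28 (H2) depth=28
  + 195.128.0.0/11 (H3) depth=11
  ? 195.128.0.37  path d0:H4→d1:-→d2:-→d3:-→d4:-→d5:-→d6:-→d7:-→d8:H1→d9:-→d10:-→d11:H3→d12:H2  best=H2
  + 0.0.0.0/0 (H1) depth=0
  + 55.144.0.0/12 (H1) depth=12
  + 195.136.0.0/13 (H3) depth=13
  del 195.128.0.0/12 (clear depth 12)
  ? 55.144.33.209  path d0:H1→d1:-→d2:-→d3:-→d4:-→d5:-→d6:-→d7:-→d8:-→d9:-→d10:-→d11:-→d12:H1→d13:-→d14:-→d15:-  best=H1
  ? 124.24.0.7  path d0:H1→d1:-→d2:-→d3:-→d4:H1→d5:-→d6:-→d7:-→d8:-→d9:-→d10:-→d11:-→d12:-→d13:-→d14:-→d15:-→d16:H2→d17:-→d18:-  best=H2
  + 54.0.0.0/7 (H1) depth=7
  del 124.24.48.240/28 (clear depth 28)
  ? 195.138.32.220  path d0:H1→d1:-→d2:-→d3:-→d4:-→d5:-→d6:-→d7:-→d8:H1→d9:-→d10:-→d11:H3→d12:-→d13:H3→d14:H4→d15:-→d16:-→d17:-→d18:-→d19:-→d20:-→d21:-→d22:-→d23:-→d24:-→d25:-→d26:-→d27:-→d28:-→d29:-→d30:-→d31:-→d32:H0  best=H0
  + 124.24.48.240/28 (H2) depth=28
  + 0.0.0.0/0 (H2) depth=0
  + 124.0.0.0/6 (H0) depth=6
  + 124.24.48.240/28 (H2) depth=28
  ? 112.0.0.164  path d0:H2→d1:-→d2:-→d3:-→d4:H1  best=H1
  + 55.145.34.48/28 (H3) depth=28
  ? 195.136.42.255  path d0:H2→d1:-→d2:-→d3:-→d4:-→d5:-→d6:-→d7:-→d8:H1→d9:-→d10:-→d11:H3→d12:-→d13:H3→d14:H4  best=H4
  ? 195.0.0.0  path d0:H2→d1:-→d2:-→d3:-→d4:-→d5:-→d6:-→d7:-→d8:H1  best=H1
  del 112.0.0.0/4 (clear depth 4)

== LOOKUPS ==
["no-route","no-route","H1","H0","H2","H1","H2","H0","H1","H4","H1"]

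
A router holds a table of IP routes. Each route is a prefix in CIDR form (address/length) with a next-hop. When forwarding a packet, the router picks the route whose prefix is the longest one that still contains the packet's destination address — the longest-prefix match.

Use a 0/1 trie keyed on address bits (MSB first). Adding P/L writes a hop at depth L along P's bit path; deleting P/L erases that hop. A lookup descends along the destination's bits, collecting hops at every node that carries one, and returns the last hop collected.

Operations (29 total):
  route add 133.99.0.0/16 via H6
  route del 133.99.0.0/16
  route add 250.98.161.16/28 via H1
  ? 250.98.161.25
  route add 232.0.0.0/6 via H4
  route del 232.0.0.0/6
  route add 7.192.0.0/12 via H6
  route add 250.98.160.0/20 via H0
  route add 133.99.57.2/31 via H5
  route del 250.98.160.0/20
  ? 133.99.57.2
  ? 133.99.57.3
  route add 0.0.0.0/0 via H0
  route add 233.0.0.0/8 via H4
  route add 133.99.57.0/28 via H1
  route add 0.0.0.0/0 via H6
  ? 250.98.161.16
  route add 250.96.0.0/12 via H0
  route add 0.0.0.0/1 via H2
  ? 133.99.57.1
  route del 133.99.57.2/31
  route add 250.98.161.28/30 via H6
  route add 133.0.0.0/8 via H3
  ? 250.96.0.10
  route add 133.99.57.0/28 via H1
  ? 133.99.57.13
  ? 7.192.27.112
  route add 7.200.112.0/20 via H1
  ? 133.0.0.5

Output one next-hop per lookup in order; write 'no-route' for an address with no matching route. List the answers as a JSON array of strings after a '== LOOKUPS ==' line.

Apply in order:
  add 133.99.0.0/16 -> H6 at depth 16
  - 133.99.0.0/16 clear@16
  add 250.98.161.16/28 -> H1 at depth 28
  lookup 250.98.161.25: bits 1111101001100010101000010001 walk d0:-→d1:-→d2:-→d3:-→d4:-→d5:-→d6:-→d7:-→d8:-→d9:-→d10:-→d11:-→d12:-→d13:-→d14:-→d15:-→d16:-→d17:-→d18:-→d19:-→d20:-→d21:-→d22:-→d23:-→d24:-→d25:-→d26:-→d27:-→d28:H1 -> H1
  add 232.0.0.0/6 -> H4 at depth 6
  - 232.0.0.0/6 clear@6
  add 7.192.0.0/12 -> H6 at depth 12
  add 250.98.160.0/20 -> H0 at depth 20
  add 133.99.57.2/31 -> H5 at depth 31
  - 250.98.160.0/20 clear@20
  lookup 133.99.57.2: bits 1000010101100011001110010000001 walk d0:-→d1:-→d2:-→d3:-→d4:-→d5:-→d6:-→d7:-→d8:-→d9:-→d10:-→d11:-→d12:-→d13:-→d14:-→d15:-→d16:-→d17:-→d18:-→d19:-→d20:-→d21:-→d22:-→d23:-→d24:-→d25:-→d26:-→d27:-→d28:-→d29:-→d30:-→d31:H5 -> H5
  lookup 133.99.57.3: bits 1000010101100011001110010000001 walk d0:-→d1:-→d2:-→d3:-→d4:-→d5:-→d6:-→d7:-→d8:-→d9:-→d10:-→d11:-→d12:-→d13:-→d14:-→d15:-→d16:-→d17:-→d18:-→d19:-→d20:-→d21:-→d22:-→d23:-→d24:-→d25:-→d26:-→d27:-→d28:-→d29:-→d30:-→d31:H5 -> H5
  add 0.0.0.0/0 -> H0 at depth 0
  add 233.0.0.0/8 -> H4 at depth 8
  add 133.99.57.0/28 -> H1 at depth 28
  add 0.0.0.0/0 -> H6 at depth 0
  lookup 250.98.161.16: bits 1111101001100010101000010001 walk d0:H6→d1:-→d2:-→d3:-→d4:-→d5:-→d6:-→d7:-→d8:-→d9:-→d10:-→d11:-→d12:-→d13:-→d14:-→d15:-→d16:-→d17:-→d18:-→d19:-→d20:-→d21:-→d22:-→d23:-→d24:-→d25:-→d26:-→d27:-→d28:H1 -> H1
  add 250.96.0.0/12 -> H0 at depth 12
  add 0.0.0.0/1 -> H2 at depth 1
  lookup 133.99.57.1: bits 100001010110001100111001000000 walk d0:H6→d1:-→d2:-→d3:-→d4:-→d5:-→d6:-→d7:-→d8:-→d9:-→d10:-→d11:-→d12:-→d13:-→d14:-→d15:-→d16:-→d17:-→d18:-→d19:-→d20:-→d21:-→d22:-→d23:-→d24:-→d25:-→d26:-→d27:-→d28:H1→d29:-→d30:- -> H1
  - 133.99.57.2/31 clear@31
  add 250.98.161.28/30 -> H6 at depth 30
  add 133.0.0.0/8 -> H3 at depth 8
  lookup 250.96.0.10: bits 11111010011000 walk d0:H6→d1:-→d2:-→d3:-→d4:-→d5:-→d6:-→d7:-→d8:-→d9:-→d10:-→d11:-→d12:H0→d13:-→d14:- -> H0
  add 133.99.57.0/28 -> H1 at depth 28
  lookup 133.99.57.13: bits 1000010101100011001110010000 walk d0:H6→d1:-→d2:-→d3:-→d4:-→d5:-→d6:-→d7:-→d8:H3→d9:-→d10:-→d11:-→d12:-→d13:-→d14:-→d15:-→d16:-→d17:-→d18:-→d19:-→d20:-→d21:-→d22:-→d23:-→d24:-→d25:-→d26:-→d27:-→d28:H1 -> H1
  lookup 7.192.27.112: bits 000001111100 walk d0:H6→d1:H2→d2:-→d3:-→d4:-→d5:-→d6:-→d7:-→d8:-→d9:-→d10:-→d11:-→d12:H6 -> H6
  add 7.200.112.0/20 -> H1 at depth 20
  lookup 133.0.0.5: bits 100001010 walk d0:H6→d1:-→d2:-→d3:-→d4:-→d5:-→d6:-→d7:-→d8:H3→d9:- -> H3

== LOOKUPS ==
["H1","H5","H5","H1","H1","H0","H1","H6","H3"]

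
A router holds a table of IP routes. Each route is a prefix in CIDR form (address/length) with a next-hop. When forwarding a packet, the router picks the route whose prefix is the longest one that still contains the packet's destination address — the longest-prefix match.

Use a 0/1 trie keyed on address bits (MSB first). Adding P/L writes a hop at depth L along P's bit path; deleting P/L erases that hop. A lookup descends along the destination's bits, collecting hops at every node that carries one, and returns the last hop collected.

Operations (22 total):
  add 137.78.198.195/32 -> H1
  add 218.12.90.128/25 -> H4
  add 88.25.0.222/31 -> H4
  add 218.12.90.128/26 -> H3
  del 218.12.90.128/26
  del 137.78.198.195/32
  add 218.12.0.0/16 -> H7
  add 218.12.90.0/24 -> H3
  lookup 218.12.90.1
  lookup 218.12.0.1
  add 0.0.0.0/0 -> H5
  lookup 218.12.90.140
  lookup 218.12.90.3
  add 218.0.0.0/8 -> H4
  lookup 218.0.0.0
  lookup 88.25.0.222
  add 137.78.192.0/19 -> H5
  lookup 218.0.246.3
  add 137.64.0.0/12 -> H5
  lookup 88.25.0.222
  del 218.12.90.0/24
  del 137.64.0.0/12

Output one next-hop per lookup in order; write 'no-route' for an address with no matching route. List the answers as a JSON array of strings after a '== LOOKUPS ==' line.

Process each operation:
  + 137.78.198.195/32 (H1) depth=32
  + 218.12.90.128/25 (H4) depth=25
  + 88.25.0.222/31 (H4) depth=31
  + 218.12.90.128/26 (H3) depth=26
  del 218.12.90.128/26 (clear depth 26)
  del 137.78.198.195/32 (clear depth 32)
  + 218.12.0.0/16 (H7) depth=16
  + 218.12.90.0/24 (H3) depth=24
  Q 218.12.90.1: descend 110110100000110001011010 ; hops seen [H7,H3] ; pick H3
  Q 218.12.0.1: descend 11011010000011000 ; hops seen [H7] ; pick H7
  + 0.0.0.0/0 (H5) depth=0
  Q 218.12.90.140: descend 11011010000011000101101010 ; hops seen [H5,H7,H3,H4] ; pick H4
  Q 218.12.90.3: descend 110110100000110001011010 ; hops seen [H5,H7,H3] ; pick H3
  + 218.0.0.0/8 (H4) depth=8
  Q 218.0.0.0: descend 110110100000 ; hops seen [H5,H4] ; pick H4
  Q 88.25.0.222: descend 0101100000011001000000001101111 ; hops seen [H5,H4] ; pick H4
  + 137.78.192.0/19 (H5) depth=19
  Q 218.0.246.3: descend 110110100000 ; hops seen [H5,H4] ; pick H4
  + 137.64.0.0/12 (H5) depth=12
  Q 88.25.0.222: descend 0101100000011001000000001101111 ; hops seen [H5,H4] ; pick H4
  del 218.12.90.0/24 (clear depth 24)
  del 137.64.0.0/12 (clear depth 12)

== LOOKUPS ==
["H3","H7","H4","H3","H4","H4","H4","H4"]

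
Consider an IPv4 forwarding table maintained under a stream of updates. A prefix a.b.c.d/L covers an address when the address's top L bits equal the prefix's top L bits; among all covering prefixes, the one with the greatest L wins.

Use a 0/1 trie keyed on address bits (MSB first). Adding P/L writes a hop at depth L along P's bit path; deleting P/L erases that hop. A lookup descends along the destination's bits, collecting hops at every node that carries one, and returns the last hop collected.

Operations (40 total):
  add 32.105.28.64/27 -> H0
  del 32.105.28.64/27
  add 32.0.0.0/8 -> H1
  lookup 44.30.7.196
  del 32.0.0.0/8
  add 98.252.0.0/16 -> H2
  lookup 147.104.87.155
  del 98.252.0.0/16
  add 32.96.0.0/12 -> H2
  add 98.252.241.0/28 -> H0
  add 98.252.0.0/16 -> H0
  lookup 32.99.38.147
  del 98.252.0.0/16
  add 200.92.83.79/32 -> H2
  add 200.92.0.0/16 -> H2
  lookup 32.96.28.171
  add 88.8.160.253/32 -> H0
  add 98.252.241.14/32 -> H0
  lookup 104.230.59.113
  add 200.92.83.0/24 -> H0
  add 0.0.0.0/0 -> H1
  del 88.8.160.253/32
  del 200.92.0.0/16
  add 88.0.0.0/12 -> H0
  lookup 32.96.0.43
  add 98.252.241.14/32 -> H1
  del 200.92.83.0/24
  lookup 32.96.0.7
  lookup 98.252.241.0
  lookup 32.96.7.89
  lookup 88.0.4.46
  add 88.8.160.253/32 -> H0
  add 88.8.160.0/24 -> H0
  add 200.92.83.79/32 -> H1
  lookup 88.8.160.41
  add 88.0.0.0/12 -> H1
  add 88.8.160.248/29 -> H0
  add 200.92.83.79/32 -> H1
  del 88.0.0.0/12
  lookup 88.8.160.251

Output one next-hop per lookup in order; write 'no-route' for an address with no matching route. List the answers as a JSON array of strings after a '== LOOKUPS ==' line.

Apply in order:
  + 32.105.28.64/27 (H0) depth=27
  del 32.105.28.64/27 (clear depth 27)
  + 32.0.0.0/8 (H1) depth=8
  Q 44.30.7.196: descend 0010 ; hops seen [∅] ; pick no-route
  del 32.0.0.0/8 (clear depth 8)
  + 98.252.0.0/16 (H2) depth=16
  Q 147.104.87.155: descend ε ; hops seen [∅] ; pick no-route
  del 98.252.0.0/16 (clear depth 16)
  + 32.96.0.0/12 (H2) depth=12
  + 98.252.241.0/28 (H0) depth=28
  + 98.252.0.0/16 (H0) depth=16
  Q 32.99.38.147: descend 001000000110 ; hops seen [H2] ; pick H2
  del 98.252.0.0/16 (clear depth 16)
  + 200.92.83.79/32 (H2) depth=32
  + 200.92.0.0/16 (H2) depth=16
  Q 32.96.28.171: descend 001000000110 ; hops seen [H2] ; pick H2
  + 88.8.160.253/32 (H0) depth=32
  + 98.252.241.14/32 (H0) depth=32
  Q 104.230.59.113: descend 0110 ; hops seen [∅] ; pick no-route
  + 200.92.83.0/24 (H0) depth=24
  + 0.0.0.0/0 (H1) depth=0
  del 88.8.160.253/32 (clear depth 32)
  del 200.92.0.0/16 (clear depth 16)
  + 88.0.0.0/12 (H0) depth=12
  Q 32.96.0.43: descend 001000000110 ; hops seen [H1,H2] ; pick H2
  + 98.252.241.14/32 (H1) depth=32
  del 200.92.83.0/24 (clear depth 24)
  Q 32.96.0.7: descend 001000000110 ; hops seen [H1,H2] ; pick H2
  Q 98.252.241.0: descend 0110001011111100111100010000 ; hops seen [H1,H0] ; pick H0
  Q 32.96.7.89: descend 001000000110 ; hops seen [H1,H2] ; pick H2
  Q 88.0.4.46: descend 010110000000 ; hops seen [H1,H0] ; pick H0
  + 88.8.160.253/32 (H0) depth=32
  + 88.8.160.0/24 (H0) depth=24
  + 200.92.83.79/32 (H1) depth=32
  Q 88.8.160.41: descend 010110000000100010100000 ; hops seen [H1,H0,H0] ; pick H0
  + 88.0.0.0/12 (H1) depth=12
  + 88.8.160.248/29 (H0) depth=29
  + 200.92.83.79/32 (H1) depth=32
  del 88.0.0.0/12 (clear depth 12)
  Q 88.8.160.251: descend 01011000000010001010000011111 ; hops seen [H1,H0,H0] ; pick H0

== LOOKUPS ==
["no-route","no-route","H2","H2","no-route","H2","H2","H0","H2","H0","H0","H0"]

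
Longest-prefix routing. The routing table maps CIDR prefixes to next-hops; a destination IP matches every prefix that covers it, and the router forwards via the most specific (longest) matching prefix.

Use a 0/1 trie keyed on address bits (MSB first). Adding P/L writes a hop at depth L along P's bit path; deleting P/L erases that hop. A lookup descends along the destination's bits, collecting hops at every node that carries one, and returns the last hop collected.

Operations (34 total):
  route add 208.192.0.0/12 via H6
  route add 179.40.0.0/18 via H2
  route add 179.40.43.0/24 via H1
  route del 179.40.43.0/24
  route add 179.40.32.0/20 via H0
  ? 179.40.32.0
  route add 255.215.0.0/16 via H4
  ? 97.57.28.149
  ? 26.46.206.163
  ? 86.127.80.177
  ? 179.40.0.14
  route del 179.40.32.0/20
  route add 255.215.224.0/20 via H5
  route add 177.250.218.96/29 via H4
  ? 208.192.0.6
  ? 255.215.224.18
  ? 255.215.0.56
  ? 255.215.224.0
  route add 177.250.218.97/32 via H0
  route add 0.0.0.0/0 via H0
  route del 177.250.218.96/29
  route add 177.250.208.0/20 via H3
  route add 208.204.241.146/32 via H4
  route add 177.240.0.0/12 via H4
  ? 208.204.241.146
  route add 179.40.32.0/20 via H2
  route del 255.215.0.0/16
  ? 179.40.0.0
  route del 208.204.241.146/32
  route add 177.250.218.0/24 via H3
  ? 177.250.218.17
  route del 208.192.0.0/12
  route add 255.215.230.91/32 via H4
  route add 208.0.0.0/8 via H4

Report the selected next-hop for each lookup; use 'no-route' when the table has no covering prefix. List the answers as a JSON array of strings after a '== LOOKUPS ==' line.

Trace:
  + 208.192.0.0/12 (H6) depth=12
  + 179.40.0.0/18 (H2) depth=18
  + 179.40.43.0/24 (H1) depth=24
  del 179.40.43.0/24 (clear depth 24)
  + 179.40.32.0/20 (H0) depth=20
  ? 179.40.32.0  path d0:-→d1:-→d2:-→d3:-→d4:-→d5:-→d6:-→d7:-→d8:-→d9:-→d10:-→d11:-→d12:-→d13:-→d14:-→d15:-→d16:-→d17:-→d18:H2→d19:-→d20:H0  best=H0
  + 255.215.0.0/16 (H4) depth=16
  ? 97.57.28.149  path d0:-  best=no-route
  ? 26.46.206.163  path d0:-  best=no-route
  ? 86.127.80.177  path d0:-  best=no-route
  ? 179.40.0.14  path d0:-→d1:-→d2:-→d3:-→d4:-→d5:-→d6:-→d7:-→d8:-→d9:-→d10:-→d11:-→d12:-→d13:-→d14:-→d15:-→d16:-→d17:-→d18:H2  best=H2
  del 179.40.32.0/20 (clear depth 20)
  + 255.215.224.0/20 (H5) depth=20
  + 177.250.218.96/29 (H4) depth=29
  ? 208.192.0.6  path d0:-→d1:-→d2:-→d3:-→d4:-→d5:-→d6:-→d7:-→d8:-→d9:-→d10:-→d11:-→d12:H6  best=H6
  ? 255.215.224.18  path d0:-→d1:-→d2:-→d3:-→d4:-→d5:-→d6:-→d7:-→d8:-→d9:-→d10:-→d11:-→d12:-→d13:-→d14:-→d15:-→d16:H4→d17:-→d18:-→d19:-→d20:H5  best=H5
  ? 255.215.0.56  path d0:-→d1:-→d2:-→d3:-→d4:-→d5:-→d6:-→d7:-→d8:-→d9:-→d10:-→d11:-→d12:-→d13:-→d14:-→d15:-→d16:H4  best=H4
  ? 255.215.224.0  path d0:-→d1:-→d2:-→d3:-→d4:-→d5:-→d6:-→d7:-→d8:-→d9:-→d10:-→d11:-→d12:-→d13:-→d14:-→d15:-→d16:H4→d17:-→d18:-→d19:-→d20:H5  best=H5
  + 177.250.218.97/32 (H0) depth=32
  + 0.0.0.0/0 (H0) depth=0
  del 177.250.218.96/29 (clear depth 29)
  + 177.250.208.0/20 (H3) depth=20
  + 208.204.241.146/32 (H4) depth=32
  + 177.240.0.0/12 (H4) depth=12
  ? 208.204.241.146  path d0:H0→d1:-→d2:-→d3:-→d4:-→d5:-→d6:-→d7:-→d8:-→d9:-→d10:-→d11:-→d12:H6→d13:-→d14:-→d15:-→d16:-→d17:-→d18:-→d19:-→d20:-→d21:-→d22:-→d23:-→d24:-→d25:-→d26:-→d27:-→d28:-→d29:-→d30:-→d31:-→d32:H4  best=H4
  + 179.40.32.0/20 (H2) depth=20
  del 255.215.0.0/16 (clear depth 16)
  ? 179.40.0.0  path d0:H0→d1:-→d2:-→d3:-→d4:-→d5:-→d6:-→d7:-→d8:-→d9:-→d10:-→d11:-→d12:-→d13:-→d14:-→d15:-→d16:-→d17:-→d18:H2  best=H2
  del 208.204.241.146/32 (clear depth 32)
  + 177.250.218.0/24 (H3) depth=24
  ? 177.250.218.17  path d0:H0→d1:-→d2:-→d3:-→d4:-→d5:-→d6:-→d7:-→d8:-→d9:-→d10:-→d11:-→d12:H4→d13:-→d14:-→d15:-→d16:-→d17:-→d18:-→d19:-→d20:H3→d21:-→d22:-→d23:-→d24:H3→d25:-  best=H3
  del 208.192.0.0/12 (clear depth 12)
  + 255.215.230.91/32 (H4) depth=32
  + 208.0.0.0/8 (H4) depth=8

== LOOKUPS ==
["H0","no-route","no-route","no-route","H2","H6","H5","H4","H5","H4","H2","H3"]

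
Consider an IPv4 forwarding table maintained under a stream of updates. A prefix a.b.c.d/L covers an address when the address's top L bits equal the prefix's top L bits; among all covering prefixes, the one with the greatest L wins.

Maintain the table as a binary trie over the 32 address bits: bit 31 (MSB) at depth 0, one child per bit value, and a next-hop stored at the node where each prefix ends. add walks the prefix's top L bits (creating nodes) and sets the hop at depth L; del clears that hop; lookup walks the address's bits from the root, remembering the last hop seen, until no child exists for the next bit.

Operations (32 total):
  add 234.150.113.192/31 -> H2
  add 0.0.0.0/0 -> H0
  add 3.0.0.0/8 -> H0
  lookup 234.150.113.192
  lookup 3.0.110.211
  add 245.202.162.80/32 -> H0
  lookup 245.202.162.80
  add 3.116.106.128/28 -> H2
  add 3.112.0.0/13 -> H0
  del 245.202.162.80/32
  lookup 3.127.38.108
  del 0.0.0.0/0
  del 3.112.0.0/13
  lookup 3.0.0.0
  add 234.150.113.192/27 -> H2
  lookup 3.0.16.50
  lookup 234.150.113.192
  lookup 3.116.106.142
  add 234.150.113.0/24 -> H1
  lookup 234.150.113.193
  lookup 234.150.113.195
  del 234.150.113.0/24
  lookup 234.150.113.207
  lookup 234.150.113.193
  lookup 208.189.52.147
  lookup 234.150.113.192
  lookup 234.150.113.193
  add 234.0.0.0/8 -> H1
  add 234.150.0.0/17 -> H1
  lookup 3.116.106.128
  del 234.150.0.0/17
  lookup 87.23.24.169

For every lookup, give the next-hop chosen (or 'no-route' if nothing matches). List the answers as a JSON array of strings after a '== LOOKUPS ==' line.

Trace:
  + 234.150.113.192/31 (H2) depth=31
  + 0.0.0.0/0 (H0) depth=0
  + 3.0.0.0/8 (H0) depth=8
  ? 234.150.113.192  path d0:H0→d1:-→d2:-→d3:-→d4:-→d5:-→d6:-→d7:-→d8:-→d9:-→d10:-→d11:-→d12:-→d13:-→d14:-→d15:-→d16:-→d17:-→d18:-→d19:-→d20:-→d21:-→d22:-→d23:-→d24:-→d25:-→d26:-→d27:-→d28:-→d29:-→d30:-→d31:H2  best=H2
  ? 3.0.110.211  path d0:H0→d1:-→d2:-→d3:-→d4:-→d5:-→d6:-→d7:-→d8:H0  best=H0
  + 245.202.162.80/32 (H0) depth=32
  ? 245.202.162.80  path d0:H0→d1:-→d2:-→d3:-→d4:-→d5:-→d6:-→d7:-→d8:-→d9:-→d10:-→d11:-→d12:-→d13:-→d14:-→d15:-→d16:-→d17:-→d18:-→d19:-→d20:-→d21:-→d22:-→d23:-→d24:-→d25:-→d26:-→d27:-→d28:-→d29:-→d30:-→d31:-→d32:H0  best=H0
  + 3.116.106.128/28 (H2) depth=28
  + 3.112.0.0/13 (H0) depth=13
  del 245.202.162.80/32 (clear depth 32)
  ? 3.127.38.108  path d0:H0→d1:-→d2:-→d3:-→d4:-→d5:-→d6:-→d7:-→d8:H0→d9:-→d10:-→d11:-→d12:-  best=H0
  del 0.0.0.0/0 (clear depth 0)
  del 3.112.0.0/13 (clear depth 13)
  ? 3.0.0.0  path d0:-→d1:-→d2:-→d3:-→d4:-→d5:-→d6:-→d7:-→d8:H0→d9:-  best=H0
  + 234.150.113.192/27 (H2) depth=27
  ? 3.0.16.50  path d0:-→d1:-→d2:-→d3:-→d4:-→d5:-→d6:-→d7:-→d8:H0→d9:-  best=H0
  ? 234.150.113.192  path d0:-→d1:-→d2:-→d3:-→d4:-→d5:-→d6:-→d7:-→d8:-→d9:-→d10:-→d11:-→d12:-→d13:-→d14:-→d15:-→d16:-→d17:-→d18:-→d19:-→d20:-→d21:-→d22:-→d23:-→d24:-→d25:-→d26:-→d27:H2→d28:-→d29:-→d30:-→d31:H2  best=H2
  ? 3.116.106.142  path d0:-→d1:-→d2:-→d3:-→d4:-→d5:-→d6:-→d7:-→d8:H0→d9:-→d10:-→d11:-→d12:-→d13:-→d14:-→d15:-→d16:-→d17:-→d18:-→d19:-→d20:-→d21:-→d22:-→d23:-→d24:-→d25:-→d26:-→d27:-→d28:H2  best=H2
  + 234.150.113.0/24 (H1) depth=24
  ? 234.150.113.193  path d0:-→d1:-→d2:-→d3:-→d4:-→d5:-→d6:-→d7:-→d8:-→d9:-→d10:-→d11:-→d12:-→d13:-→d14:-→d15:-→d16:-→d17:-→d18:-→d19:-→d20:-→d21:-→d22:-→d23:-→d24:H1→d25:-→d26:-→d27:H2→d28:-→d29:-→d30:-→d31:H2  best=H2
  ? 234.150.113.195  path d0:-→d1:-→d2:-→d3:-→d4:-→d5:-→d6:-→d7:-→d8:-→d9:-→d10:-→d11:-→d12:-→d13:-→d14:-→d15:-→d16:-→d17:-→d18:-→d19:-→d20:-→d21:-→d22:-→d23:-→d24:H1→d25:-→d26:-→d27:H2→d28:-→d29:-→d30:-  best=H2
  del 234.150.113.0/24 (clear depth 24)
  ? 234.150.113.207  path d0:-→d1:-→d2:-→d3:-→d4:-→d5:-→d6:-→d7:-→d8:-→d9:-→d10:-→d11:-→d12:-→d13:-→d14:-→d15:-→d16:-→d17:-→d18:-→d19:-→d20:-→d21:-→d22:-→d23:-→d24:-→d25:-→d26:-→d27:H2→d28:-  best=H2
  ? 234.150.113.193  path d0:-→d1:-→d2:-→d3:-→d4:-→d5:-→d6:-→d7:-→d8:-→d9:-→d10:-→d11:-→d12:-→d13:-→d14:-→d15:-→d16:-→d17:-→d18:-→d19:-→d20:-→d21:-→d22:-→d23:-→d24:-→d25:-→d26:-→d27:H2→d28:-→d29:-→d30:-→d31:H2  best=H2
  ? 208.189.52.147  path d0:-→d1:-→d2:-  best=no-route
  ? 234.150.113.192  path d0:-→d1:-→d2:-→d3:-→d4:-→d5:-→d6:-→d7:-→d8:-→d9:-→d10:-→d11:-→d12:-→d13:-→d14:-→d15:-→d16:-→d17:-→d18:-→d19:-→d20:-→d21:-→d22:-→d23:-→d24:-→d25:-→d26:-→d27:H2→d28:-→d29:-→d30:-→d31:H2  best=H2
  ? 234.150.113.193  path d0:-→d1:-→d2:-→d3:-→d4:-→d5:-→d6:-→d7:-→d8:-→d9:-→d10:-→d11:-→d12:-→d13:-→d14:-→d15:-→d16:-→d17:-→d18:-→d19:-→d20:-→d21:-→d22:-→d23:-→d24:-→d25:-→d26:-→d27:H2→d28:-→d29:-→d30:-→d31:H2  best=H2
  + 234.0.0.0/8 (H1) depth=8
  + 234.150.0.0/17 (H1) depth=17
  ? 3.116.106.128  path d0:-→d1:-→d2:-→d3:-→d4:-→d5:-→d6:-→d7:-→d8:H0→d9:-→d10:-→d11:-→d12:-→d13:-→d14:-→d15:-→d16:-→d17:-→d18:-→d19:-→d20:-→d21:-→d22:-→d23:-→d24:-→d25:-→d26:-→d27:-→d28:H2  best=H2
  del 234.150.0.0/17 (clear depth 17)
  ? 87.23.24.169  path d0:-→d1:-  best=no-route

== LOOKUPS ==
["H2","H0","H0","H0","H0","H0","H2","H2","H2","H2","H2","H2","no-route","H2","H2","H2","no-route"]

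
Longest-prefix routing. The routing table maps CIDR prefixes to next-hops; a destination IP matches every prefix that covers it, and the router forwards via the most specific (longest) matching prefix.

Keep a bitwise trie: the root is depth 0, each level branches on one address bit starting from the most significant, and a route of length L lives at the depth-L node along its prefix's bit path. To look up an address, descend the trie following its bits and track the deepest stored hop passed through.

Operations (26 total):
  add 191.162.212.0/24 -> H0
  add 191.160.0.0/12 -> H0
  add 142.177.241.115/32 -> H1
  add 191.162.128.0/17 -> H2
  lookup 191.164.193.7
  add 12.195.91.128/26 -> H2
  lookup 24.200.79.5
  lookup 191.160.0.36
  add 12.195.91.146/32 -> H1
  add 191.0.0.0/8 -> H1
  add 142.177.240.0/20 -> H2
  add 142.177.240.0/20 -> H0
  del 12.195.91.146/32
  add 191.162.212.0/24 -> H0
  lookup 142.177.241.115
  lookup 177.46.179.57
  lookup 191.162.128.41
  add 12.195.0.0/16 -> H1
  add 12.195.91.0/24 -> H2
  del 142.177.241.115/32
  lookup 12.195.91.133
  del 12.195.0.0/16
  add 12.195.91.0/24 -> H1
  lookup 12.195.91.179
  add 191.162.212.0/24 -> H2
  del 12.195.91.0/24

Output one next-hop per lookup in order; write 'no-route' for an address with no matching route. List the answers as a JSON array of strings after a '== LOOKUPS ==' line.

Apply in order:
  add 191.162.212.0/24 -> H0 at depth 24
  add 191.160.0.0/12 -> H0 at depth 12
  add 142.177.241.115/32 -> H1 at depth 32
  add 191.162.128.0/17 -> H2 at depth 17
  ? 191.164.193.7  path d0:-→d1:-→d2:-→d3:-→d4:-→d5:-→d6:-→d7:-→d8:-→d9:-→d10:-→d11:-→d12:H0→d13:-  best=H0
  add 12.195.91.128/26 -> H2 at depth 26
  ? 24.200.79.5  path d0:-→d1:-→d2:-→d3:-  best=no-route
  ? 191.160.0.36  path d0:-→d1:-→d2:-→d3:-→d4:-→d5:-→d6:-→d7:-→d8:-→d9:-→d10:-→d11:-→d12:H0→d13:-→d14:-  best=H0
  add 12.195.91.146/32 -> H1 at depth 32
  add 191.0.0.0/8 -> H1 at depth 8
  add 142.177.240.0/20 -> H2 at depth 20
  add 142.177.240.0/20 -> H0 at depth 20
  - 12.195.91.146/32 clear@32
  add 191.162.212.0/24 -> H0 at depth 24
  ? 142.177.241.115  path d0:-→d1:-→d2:-→d3:-→d4:-→d5:-→d6:-→d7:-→d8:-→d9:-→d10:-→d11:-→d12:-→d13:-→d14:-→d15:-→d16:-→d17:-→d18:-→d19:-→d20:H0→d21:-→d22:-→d23:-→d24:-→d25:-→d26:-→d27:-→d28:-→d29:-→d30:-→d31:-→d32:H1  best=H1
  ? 177.46.179.57  path d0:-→d1:-→d2:-→d3:-→d4:-  best=no-route
  ? 191.162.128.41  path d0:-→d1:-→d2:-→d3:-→d4:-→d5:-→d6:-→d7:-→d8:H1→d9:-→d10:-→d11:-→d12:H0→d13:-→d14:-→d15:-→d16:-→d17:H2  best=H2
  add 12.195.0.0/16 -> H1 at depth 16
  add 12.195.91.0/24 -> H2 at depth 24
  - 142.177.241.115/32 clear@32
  ? 12.195.91.133  path d0:-→d1:-→d2:-→d3:-→d4:-→d5:-→d6:-→d7:-→d8:-→d9:-→d10:-→d11:-→d12:-→d13:-→d14:-→d15:-→d16:H1→d17:-→d18:-→d19:-→d20:-→d21:-→d22:-→d23:-→d24:H2→d25:-→d26:H2→d27:-  best=H2
  - 12.195.0.0/16 clear@16
  add 12.195.91.0/24 -> H1 at depth 24
  ? 12.195.91.179  path d0:-→d1:-→d2:-→d3:-→d4:-→d5:-→d6:-→d7:-→d8:-→d9:-→d10:-→d11:-→d12:-→d13:-→d14:-→d15:-→d16:-→d17:-→d18:-→d19:-→d20:-→d21:-→d22:-→d23:-→d24:H1→d25:-→d26:H2  best=H2
  add 191.162.212.0/24 -> H2 at depth 24
  - 12.195.91.0/24 clear@24

== LOOKUPS ==
["H0","no-route","H0","H1","no-route","H2","H2","H2"]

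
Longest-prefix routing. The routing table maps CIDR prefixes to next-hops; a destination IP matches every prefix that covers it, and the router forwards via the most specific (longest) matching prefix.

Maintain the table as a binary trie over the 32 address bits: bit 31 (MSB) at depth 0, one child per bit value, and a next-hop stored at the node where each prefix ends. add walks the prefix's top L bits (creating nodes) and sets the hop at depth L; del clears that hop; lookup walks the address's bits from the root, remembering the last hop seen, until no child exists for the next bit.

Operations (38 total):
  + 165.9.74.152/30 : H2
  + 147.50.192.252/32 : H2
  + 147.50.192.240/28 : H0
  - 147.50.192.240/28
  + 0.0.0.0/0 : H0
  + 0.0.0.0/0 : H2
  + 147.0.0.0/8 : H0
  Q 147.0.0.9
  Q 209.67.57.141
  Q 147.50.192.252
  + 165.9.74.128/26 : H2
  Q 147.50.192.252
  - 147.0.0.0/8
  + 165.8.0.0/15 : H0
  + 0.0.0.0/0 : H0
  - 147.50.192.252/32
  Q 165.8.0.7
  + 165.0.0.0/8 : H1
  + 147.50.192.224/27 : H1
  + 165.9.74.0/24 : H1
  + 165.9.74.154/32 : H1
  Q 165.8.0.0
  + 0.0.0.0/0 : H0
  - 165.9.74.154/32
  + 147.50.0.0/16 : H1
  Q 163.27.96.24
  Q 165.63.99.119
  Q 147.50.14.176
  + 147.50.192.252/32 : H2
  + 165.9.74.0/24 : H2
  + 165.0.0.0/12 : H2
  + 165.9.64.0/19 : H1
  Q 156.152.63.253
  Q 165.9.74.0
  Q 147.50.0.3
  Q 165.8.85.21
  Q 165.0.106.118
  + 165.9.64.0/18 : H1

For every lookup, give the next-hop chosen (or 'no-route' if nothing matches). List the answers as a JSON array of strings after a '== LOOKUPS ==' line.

Apply in order:
  + 165.9.74.152/30 (H2) depth=30
  + 147.50.192.252/32 (H2) depth=32
  + 147.50.192.240/28 (H0) depth=28
  del 147.50.192.240/28 (clear depth 28)
  + 0.0.0.0/0 (H0) depth=0
  + 0.0.0.0/0 (H2) depth=0
  + 147.0.0.0/8 (H0) depth=8
  Q 147.0.0.9: descend 1001001100 ; hops seen [H2,H0] ; pick H0
  Q 209.67.57.141: descend 1 ; hops seen [H2] ; pick H2
  Q 147.50.192.252: descend 10010011001100101100000011111100 ; hops seen [H2,H0,H2] ; pick H2
  + 165.9.74.128/26 (H2) depth=26
  Q 147.50.192.252: descend 10010011001100101100000011111100 ; hops seen [H2,H0,H2] ; pick H2
  del 147.0.0.0/8 (clear depth 8)
  + 165.8.0.0/15 (H0) depth=15
  + 0.0.0.0/0 (H0) depth=0
  del 147.50.192.252/32 (clear depth 32)
  Q 165.8.0.7: descend 101001010000100 ; hops seen [H0,H0] ; pick H0
  + 165.0.0.0/8 (H1) depth=8
  + 147.50.192.224/27 (H1) depth=27
  + 165.9.74.0/24 (H1) depth=24
  + 165.9.74.154/32 (H1) depth=32
  Q 165.8.0.0: descend 101001010000100 ; hops seen [H0,H1,H0] ; pick H0
  + 0.0.0.0/0 (H0) depth=0
  del 165.9.74.154/32 (clear depth 32)
  + 147.50.0.0/16 (H1) depth=16
  Q 163.27.96.24: descend 10100 ; hops seen [H0] ; pick H0
  Q 165.63.99.119: descend 1010010100 ; hops seen [H0,H1] ; pick H1
  Q 147.50.14.176: descend 1001001100110010 ; hops seen [H0,H1] ; pick H1
  + 147.50.192.252/32 (H2) depth=32
  + 165.9.74.0/24 (H2) depth=24
  + 165.0.0.0/12 (H2) depth=12
  + 165.9.64.0/19 (H1) depth=19
  Q 156.152.63.253: descend 1001 ; hops seen [H0] ; pick H0
  Q 165.9.74.0: descend 101001010000100101001010 ; hops seen [H0,H1,H2,H0,H1,H2] ; pick H2
  Q 147.50.0.3: descend 1001001100110010 ; hops seen [H0,H1] ; pick H1
  Q 165.8.85.21: descend 101001010000100 ; hops seen [H0,H1,H2,H0] ; pick H0
  Q 165.0.106.118: descend 101001010000 ; hops seen [H0,H1,H2] ; pick H2
  + 165.9.64.0/18 (H1) depth=18

== LOOKUPS ==
["H0","H2","H2","H2","H0","H0","H0","H1","H1","H0","H2","H1","H0","H2"]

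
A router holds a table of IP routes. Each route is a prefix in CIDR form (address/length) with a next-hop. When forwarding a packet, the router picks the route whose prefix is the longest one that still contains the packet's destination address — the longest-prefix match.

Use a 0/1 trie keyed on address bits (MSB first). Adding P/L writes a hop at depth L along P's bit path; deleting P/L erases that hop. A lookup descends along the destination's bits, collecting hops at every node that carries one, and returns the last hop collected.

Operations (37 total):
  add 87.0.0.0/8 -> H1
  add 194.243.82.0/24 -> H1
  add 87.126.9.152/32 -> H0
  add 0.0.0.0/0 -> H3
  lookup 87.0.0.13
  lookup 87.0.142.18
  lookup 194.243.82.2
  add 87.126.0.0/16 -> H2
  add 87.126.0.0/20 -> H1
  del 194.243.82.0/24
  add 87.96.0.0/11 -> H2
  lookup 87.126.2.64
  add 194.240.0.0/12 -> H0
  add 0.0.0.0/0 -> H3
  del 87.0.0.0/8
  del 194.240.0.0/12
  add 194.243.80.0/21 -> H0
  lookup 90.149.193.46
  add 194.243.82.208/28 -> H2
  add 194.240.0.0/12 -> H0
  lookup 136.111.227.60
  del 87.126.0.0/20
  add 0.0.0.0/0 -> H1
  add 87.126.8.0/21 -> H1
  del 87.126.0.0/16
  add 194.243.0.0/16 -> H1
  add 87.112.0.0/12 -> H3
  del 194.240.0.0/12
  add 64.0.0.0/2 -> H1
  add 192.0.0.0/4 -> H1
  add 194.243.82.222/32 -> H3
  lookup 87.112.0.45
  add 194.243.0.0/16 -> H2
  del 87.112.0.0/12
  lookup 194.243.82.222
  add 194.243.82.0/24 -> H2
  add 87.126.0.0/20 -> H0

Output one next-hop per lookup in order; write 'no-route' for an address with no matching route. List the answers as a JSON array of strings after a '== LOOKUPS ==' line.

Process each operation:
  + 87.0.0.0/8 (H1) depth=8
  + 194.243.82.0/24 (H1) depth=24
  + 87.126.9.152/32 (H0) depth=32
  + 0.0.0.0/0 (H3) depth=0
  Q 87.0.0.13: descend 010101110 ; hops seen [H3,H1] ; pick H1
  Q 87.0.142.18: descend 010101110 ; hops seen [H3,H1] ; pick H1
  Q 194.243.82.2: descend 110000101111001101010010 ; hops seen [H3,H1] ; pick H1
  + 87.126.0.0/16 (H2) depth=16
  + 87.126.0.0/20 (H1) depth=20
  del 194.243.82.0/24 (clear depth 24)
  + 87.96.0.0/11 (H2) depth=11
  Q 87.126.2.64: descend 01010111011111100000 ; hops seen [H3,H1,H2,H2,H1] ; pick H1
  + 194.240.0.0/12 (H0) depth=12
  + 0.0.0.0/0 (H3) depth=0
  del 87.0.0.0/8 (clear depth 8)
  del 194.240.0.0/12 (clear depth 12)
  + 194.243.80.0/21 (H0) depth=21
  Q 90.149.193.46: descend 0101 ; hops seen [H3] ; pick H3
  + 194.243.82.208/28 (H2) depth=28
  + 194.240.0.0/12 (H0) depth=12
  Q 136.111.227.60: descend 1 ; hops seen [H3] ; pick H3
  del 87.126.0.0/20 (clear depth 20)
  + 0.0.0.0/0 (H1) depth=0
  + 87.126.8.0/21 (H1) depth=21
  del 87.126.0.0/16 (clear depth 16)
  + 194.243.0.0/16 (H1) depth=16
  + 87.112.0.0/12 (H3) depth=12
  del 194.240.0.0/12 (clear depth 12)
  + 64.0.0.0/2 (H1) depth=2
  + 192.0.0.0/4 (H1) depth=4
  + 194.243.82.222/32 (H3) depth=32
  Q 87.112.0.45: descend 010101110111 ; hops seen [H1,H1,H2,H3] ; pick H3
  + 194.243.0.0/16 (H2) depth=16
  del 87.112.0.0/12 (clear depth 12)
  Q 194.243.82.222: descend 11000010111100110101001011011110 ; hops seen [H1,H1,H2,H0,H2,H3] ; pick H3
  + 194.243.82.0/24 (H2) depth=24
  + 87.126.0.0/20 (H0) depth=20

== LOOKUPS ==
["H1","H1","H1","H1","H3","H3","H3","H3"]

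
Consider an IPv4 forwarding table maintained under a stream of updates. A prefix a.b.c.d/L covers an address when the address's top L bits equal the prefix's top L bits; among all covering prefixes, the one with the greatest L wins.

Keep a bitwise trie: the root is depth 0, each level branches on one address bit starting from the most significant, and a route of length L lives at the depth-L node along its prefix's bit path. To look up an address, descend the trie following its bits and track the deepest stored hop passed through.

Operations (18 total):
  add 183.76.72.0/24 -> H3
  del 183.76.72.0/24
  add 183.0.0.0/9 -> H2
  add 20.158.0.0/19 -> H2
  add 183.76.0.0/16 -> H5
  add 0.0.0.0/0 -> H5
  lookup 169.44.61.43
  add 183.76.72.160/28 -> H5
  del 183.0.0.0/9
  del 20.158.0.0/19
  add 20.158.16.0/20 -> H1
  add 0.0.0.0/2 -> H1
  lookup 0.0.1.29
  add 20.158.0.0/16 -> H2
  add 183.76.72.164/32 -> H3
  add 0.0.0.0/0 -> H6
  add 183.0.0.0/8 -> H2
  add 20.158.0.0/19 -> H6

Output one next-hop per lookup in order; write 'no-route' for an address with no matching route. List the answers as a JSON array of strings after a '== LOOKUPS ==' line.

Process each operation:
  + 183.76.72.0/24 (H3) depth=24
  - 183.76.72.0/24 clear@24
  + 183.0.0.0/9 (H2) depth=9
  + 20.158.0.0/19 (H2) depth=19
  + 183.76.0.0/16 (H5) depth=16
  + 0.0.0.0/0 (H5) depth=0
  Q 169.44.61.43: descend 101 ; hops seen [H5] ; pick H5
  + 183.76.72.160/28 (H5) depth=28
  - 183.0.0.0/9 clear@9
  - 20.158.0.0/19 clear@19
  + 20.158.16.0/20 (H1) depth=20
  + 0.0.0.0/2 (H1) depth=2
  Q 0.0.1.29: descend 000 ; hops seen [H5,H1] ; pick H1
  + 20.158.0.0/16 (H2) depth=16
  + 183.76.72.164/32 (H3) depth=32
  + 0.0.0.0/0 (H6) depth=0
  + 183.0.0.0/8 (H2) depth=8
  + 20.158.0.0/19 (H6) depth=19

== LOOKUPS ==
["H5","H1"]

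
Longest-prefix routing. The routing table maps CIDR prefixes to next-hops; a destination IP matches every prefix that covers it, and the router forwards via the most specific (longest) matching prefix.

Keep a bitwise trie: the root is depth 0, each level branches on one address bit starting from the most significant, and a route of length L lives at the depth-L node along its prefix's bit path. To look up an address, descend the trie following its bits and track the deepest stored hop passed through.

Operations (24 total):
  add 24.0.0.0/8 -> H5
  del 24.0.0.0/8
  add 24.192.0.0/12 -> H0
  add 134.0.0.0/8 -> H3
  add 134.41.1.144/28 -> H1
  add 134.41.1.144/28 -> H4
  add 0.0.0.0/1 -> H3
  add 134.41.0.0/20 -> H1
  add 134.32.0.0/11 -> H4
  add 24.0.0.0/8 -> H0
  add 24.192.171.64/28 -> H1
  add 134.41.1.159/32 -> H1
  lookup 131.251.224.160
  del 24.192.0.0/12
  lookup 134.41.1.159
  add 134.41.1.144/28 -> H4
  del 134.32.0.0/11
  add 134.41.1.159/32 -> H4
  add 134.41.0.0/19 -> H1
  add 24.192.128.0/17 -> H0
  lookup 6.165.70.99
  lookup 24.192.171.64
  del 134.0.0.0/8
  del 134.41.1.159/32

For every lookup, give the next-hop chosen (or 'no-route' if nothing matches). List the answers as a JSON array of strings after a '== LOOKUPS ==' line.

Process each operation:
  + 24.0.0.0/8 (H5) depth=8
  del 24.0.0.0/8 (clear depth 8)
  + 24.192.0.0/12 (H0) depth=12
  + 134.0.0.0/8 (H3) depth=8
  + 134.41.1.144/28 (H1) depth=28
  + 134.41.1.144/28 (H4) depth=28
  + 0.0.0.0/1 (H3) depth=1
  + 134.41.0.0/20 (H1) depth=20
  + 134.32.0.0/11 (H4) depth=11
  + 24.0.0.0/8 (H0) depth=8
  + 24.192.171.64/28 (H1) depth=28
  + 134.41.1.159/32 (H1) depth=32
  ? 131.251.224.160  path d0:-→d1:-→d2:-→d3:-→d4:-→d5:-  best=no-route
  del 24.192.0.0/12 (clear depth 12)
  ? 134.41.1.159  path d0:-→d1:-→d2:-→d3:-→d4:-→d5:-→d6:-→d7:-→d8:H3→d9:-→d10:-→d11:H4→d12:-→d13:-→d14:-→d15:-→d16:-→d17:-→d18:-→d19:-→d20:H1→d21:-→d22:-→d23:-→d24:-→d25:-→d26:-→d27:-→d28:H4→d29:-→d30:-→d31:-→d32:H1  best=H1
  + 134.41.1.144/28 (H4) depth=28
  del 134.32.0.0/11 (clear depth 11)
  + 134.41.1.159/32 (H4) depth=32
  + 134.41.0.0/19 (H1) depth=19
  + 24.192.128.0/17 (H0) depth=17
  ? 6.165.70.99  path d0:-→d1:H3→d2:-→d3:-  best=H3
  ? 24.192.171.64  path d0:-→d1:H3→d2:-→d3:-→d4:-→d5:-→d6:-→d7:-→d8:H0→d9:-→d10:-→d11:-→d12:-→d13:-→d14:-→d15:-→d16:-→d17:H0→d18:-→d19:-→d20:-→d21:-→d22:-→d23:-→d24:-→d25:-→d26:-→d27:-→d28:H1  best=H1
  del 134.0.0.0/8 (clear depth 8)
  del 134.41.1.159/32 (clear depth 32)

== LOOKUPS ==
["no-route","H1","H3","H1"]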